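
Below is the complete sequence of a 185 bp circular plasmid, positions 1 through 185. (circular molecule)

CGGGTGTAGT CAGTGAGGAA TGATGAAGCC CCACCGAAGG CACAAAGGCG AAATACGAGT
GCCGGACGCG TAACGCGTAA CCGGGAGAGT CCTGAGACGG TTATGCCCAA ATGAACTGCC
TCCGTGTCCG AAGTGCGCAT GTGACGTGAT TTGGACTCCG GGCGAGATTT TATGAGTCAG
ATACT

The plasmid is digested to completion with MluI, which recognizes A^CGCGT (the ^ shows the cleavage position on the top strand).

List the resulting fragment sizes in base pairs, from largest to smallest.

178, 7 bp

MluI sites (ACGCGT) start at positions 66, 73.
MluI cuts after the first base of each site, so after positions 66, 73.
Circular molecule, 2 cuts → 2 fragments:
  67–73 → 7 bp
  74–185 then 1–66 → 112 + 66 = 178 bp
Sorted largest to smallest: 178, 7 bp.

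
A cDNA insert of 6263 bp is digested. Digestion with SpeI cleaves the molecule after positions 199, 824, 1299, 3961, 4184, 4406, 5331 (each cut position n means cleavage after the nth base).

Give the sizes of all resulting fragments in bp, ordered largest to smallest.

Linear molecule, 7 cuts → 8 fragments:
  199 − 0 = 199 bp
  824 − 199 = 625 bp
  1299 − 824 = 475 bp
  3961 − 1299 = 2662 bp
  4184 − 3961 = 223 bp
  4406 − 4184 = 222 bp
  5331 − 4406 = 925 bp
  6263 − 5331 = 932 bp
Sorted largest to smallest: 2662, 932, 925, 625, 475, 223, 222, 199 bp.

2662, 932, 925, 625, 475, 223, 222, 199 bp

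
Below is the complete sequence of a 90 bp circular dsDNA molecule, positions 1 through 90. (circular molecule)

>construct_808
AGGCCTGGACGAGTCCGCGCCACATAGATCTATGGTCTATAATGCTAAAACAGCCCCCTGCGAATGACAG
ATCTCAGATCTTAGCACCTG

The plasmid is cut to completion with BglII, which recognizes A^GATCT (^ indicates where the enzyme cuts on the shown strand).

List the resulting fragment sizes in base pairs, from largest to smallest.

BglII sites (AGATCT) start at positions 26, 69, 76.
BglII cuts after the first base of each site, so after positions 26, 69, 76.
Circular molecule, 3 cuts → 3 fragments:
  27–69 → 43 bp
  70–76 → 7 bp
  77–90 then 1–26 → 14 + 26 = 40 bp
Sorted largest to smallest: 43, 40, 7 bp.

43, 40, 7 bp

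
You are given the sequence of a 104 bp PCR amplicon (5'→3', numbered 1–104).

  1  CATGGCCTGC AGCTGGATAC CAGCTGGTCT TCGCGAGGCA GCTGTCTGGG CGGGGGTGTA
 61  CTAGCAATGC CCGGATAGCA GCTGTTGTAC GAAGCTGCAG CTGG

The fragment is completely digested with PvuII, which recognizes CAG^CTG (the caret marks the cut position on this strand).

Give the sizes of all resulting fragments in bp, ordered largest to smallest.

40, 19, 18, 12, 11, 4 bp

PvuII sites (CAGCTG) start at positions 10, 21, 39, 79, 98.
PvuII cuts after base 3 of each site, so after positions 12, 23, 41, 81, 100.
Linear molecule, 5 cuts → 6 fragments:
  1–12 → 12 bp
  13–23 → 11 bp
  24–41 → 18 bp
  42–81 → 40 bp
  82–100 → 19 bp
  101–104 → 4 bp
Sorted largest to smallest: 40, 19, 18, 12, 11, 4 bp.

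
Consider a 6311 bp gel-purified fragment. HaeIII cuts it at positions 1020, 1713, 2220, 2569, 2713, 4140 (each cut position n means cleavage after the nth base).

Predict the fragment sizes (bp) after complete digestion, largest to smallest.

2171, 1427, 1020, 693, 507, 349, 144 bp

Linear molecule, 6 cuts → 7 fragments:
  1020 − 0 = 1020 bp
  1713 − 1020 = 693 bp
  2220 − 1713 = 507 bp
  2569 − 2220 = 349 bp
  2713 − 2569 = 144 bp
  4140 − 2713 = 1427 bp
  6311 − 4140 = 2171 bp
Sorted largest to smallest: 2171, 1427, 1020, 693, 507, 349, 144 bp.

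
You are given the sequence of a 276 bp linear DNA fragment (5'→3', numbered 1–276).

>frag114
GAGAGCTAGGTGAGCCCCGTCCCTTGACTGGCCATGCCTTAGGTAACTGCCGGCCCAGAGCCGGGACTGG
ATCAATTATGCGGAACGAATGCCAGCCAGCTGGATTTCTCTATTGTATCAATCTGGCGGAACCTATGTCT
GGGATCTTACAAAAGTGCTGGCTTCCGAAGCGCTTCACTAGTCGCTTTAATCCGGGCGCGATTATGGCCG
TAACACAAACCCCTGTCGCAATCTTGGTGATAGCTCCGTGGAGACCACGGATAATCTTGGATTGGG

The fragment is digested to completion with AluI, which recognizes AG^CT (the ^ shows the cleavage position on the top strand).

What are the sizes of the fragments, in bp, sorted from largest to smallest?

AluI sites (AGCT) start at positions 4, 98, 242.
AluI cuts after base 2 of each site, so after positions 5, 99, 243.
Linear molecule, 3 cuts → 4 fragments:
  1–5 → 5 bp
  6–99 → 94 bp
  100–243 → 144 bp
  244–276 → 33 bp
Sorted largest to smallest: 144, 94, 33, 5 bp.

144, 94, 33, 5 bp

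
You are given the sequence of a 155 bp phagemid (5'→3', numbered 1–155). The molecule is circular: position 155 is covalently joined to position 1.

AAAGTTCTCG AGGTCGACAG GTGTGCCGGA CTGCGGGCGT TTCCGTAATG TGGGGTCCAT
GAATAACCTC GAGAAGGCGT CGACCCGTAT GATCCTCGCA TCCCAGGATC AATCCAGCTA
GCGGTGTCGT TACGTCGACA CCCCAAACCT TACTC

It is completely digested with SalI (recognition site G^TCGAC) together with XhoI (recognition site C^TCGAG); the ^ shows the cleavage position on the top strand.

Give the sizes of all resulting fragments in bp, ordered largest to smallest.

SalI sites (GTCGAC) start at positions 13, 79, 134.
SalI cuts after the first base of each site, so after positions 13, 79, 134.
XhoI sites (CTCGAG) start at positions 7, 68.
XhoI cuts after the first base of each site, so after positions 7, 68.
Combined cut positions: 7, 13, 68, 79, 134.
Circular molecule, 5 cuts → 5 fragments:
  8–13 → 6 bp
  14–68 → 55 bp
  69–79 → 11 bp
  80–134 → 55 bp
  135–155 then 1–7 → 21 + 7 = 28 bp
Sorted largest to smallest: 55, 55, 28, 11, 6 bp.

55, 55, 28, 11, 6 bp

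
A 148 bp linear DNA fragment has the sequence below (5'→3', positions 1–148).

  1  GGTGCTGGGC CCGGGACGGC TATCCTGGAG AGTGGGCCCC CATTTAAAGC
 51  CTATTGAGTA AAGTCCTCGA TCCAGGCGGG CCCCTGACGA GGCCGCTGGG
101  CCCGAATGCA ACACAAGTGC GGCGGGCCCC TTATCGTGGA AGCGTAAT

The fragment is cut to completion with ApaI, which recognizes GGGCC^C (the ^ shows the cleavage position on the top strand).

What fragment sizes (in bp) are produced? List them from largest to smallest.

ApaI sites (GGGCCC) start at positions 7, 34, 78, 98, 124.
ApaI cuts after base 5 of each site (before the last base), so after positions 11, 38, 82, 102, 128.
Linear molecule, 5 cuts → 6 fragments:
  1–11 → 11 bp
  12–38 → 27 bp
  39–82 → 44 bp
  83–102 → 20 bp
  103–128 → 26 bp
  129–148 → 20 bp
Sorted largest to smallest: 44, 27, 26, 20, 20, 11 bp.

44, 27, 26, 20, 20, 11 bp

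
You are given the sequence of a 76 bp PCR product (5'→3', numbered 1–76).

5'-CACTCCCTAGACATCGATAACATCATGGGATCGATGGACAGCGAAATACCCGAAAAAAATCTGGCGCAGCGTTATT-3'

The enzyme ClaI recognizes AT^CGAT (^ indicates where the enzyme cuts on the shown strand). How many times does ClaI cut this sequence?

ATCGAT occurs starting at positions 13, 30.
ClaI cuts at 2 sites.

2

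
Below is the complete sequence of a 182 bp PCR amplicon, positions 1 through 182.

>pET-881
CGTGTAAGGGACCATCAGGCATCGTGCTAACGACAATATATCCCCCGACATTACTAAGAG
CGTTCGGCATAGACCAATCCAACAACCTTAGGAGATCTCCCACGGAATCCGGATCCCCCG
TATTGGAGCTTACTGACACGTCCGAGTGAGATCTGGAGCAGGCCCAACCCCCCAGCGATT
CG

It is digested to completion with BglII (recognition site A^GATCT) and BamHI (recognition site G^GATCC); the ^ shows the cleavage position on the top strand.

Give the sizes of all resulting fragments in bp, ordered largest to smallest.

93, 38, 33, 18 bp

BglII sites (AGATCT) start at positions 93, 149.
BglII cuts after the first base of each site, so after positions 93, 149.
The BamHI site (GGATCC) starts at position 111.
BamHI cuts after the first base of each site, so after position 111.
Combined cut positions: 93, 111, 149.
Linear molecule, 3 cuts → 4 fragments:
  1–93 → 93 bp
  94–111 → 18 bp
  112–149 → 38 bp
  150–182 → 33 bp
Sorted largest to smallest: 93, 38, 33, 18 bp.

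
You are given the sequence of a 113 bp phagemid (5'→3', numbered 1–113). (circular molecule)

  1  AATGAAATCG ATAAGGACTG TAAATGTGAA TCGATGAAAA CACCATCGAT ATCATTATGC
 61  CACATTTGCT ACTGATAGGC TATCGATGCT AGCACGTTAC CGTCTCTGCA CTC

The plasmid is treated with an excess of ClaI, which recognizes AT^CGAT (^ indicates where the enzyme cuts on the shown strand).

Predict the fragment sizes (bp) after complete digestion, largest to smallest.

ClaI sites (ATCGAT) start at positions 7, 30, 45, 82.
ClaI cuts after base 2 of each site, so after positions 8, 31, 46, 83.
Circular molecule, 4 cuts → 4 fragments:
  9–31 → 23 bp
  32–46 → 15 bp
  47–83 → 37 bp
  84–113 then 1–8 → 30 + 8 = 38 bp
Sorted largest to smallest: 38, 37, 23, 15 bp.

38, 37, 23, 15 bp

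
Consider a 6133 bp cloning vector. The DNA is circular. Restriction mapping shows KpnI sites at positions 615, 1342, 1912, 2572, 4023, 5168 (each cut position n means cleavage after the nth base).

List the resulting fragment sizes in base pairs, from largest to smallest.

Circular molecule, 6 cuts → 6 fragments:
  1342 − 615 = 727 bp
  1912 − 1342 = 570 bp
  2572 − 1912 = 660 bp
  4023 − 2572 = 1451 bp
  5168 − 4023 = 1145 bp
  wrap: 6133 − 5168 + 615 = 1580 bp
Sorted largest to smallest: 1580, 1451, 1145, 727, 660, 570 bp.

1580, 1451, 1145, 727, 660, 570 bp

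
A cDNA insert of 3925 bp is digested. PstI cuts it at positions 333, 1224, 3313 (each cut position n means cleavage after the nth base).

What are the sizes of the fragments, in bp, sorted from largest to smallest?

Linear molecule, 3 cuts → 4 fragments:
  333 − 0 = 333 bp
  1224 − 333 = 891 bp
  3313 − 1224 = 2089 bp
  3925 − 3313 = 612 bp
Sorted largest to smallest: 2089, 891, 612, 333 bp.

2089, 891, 612, 333 bp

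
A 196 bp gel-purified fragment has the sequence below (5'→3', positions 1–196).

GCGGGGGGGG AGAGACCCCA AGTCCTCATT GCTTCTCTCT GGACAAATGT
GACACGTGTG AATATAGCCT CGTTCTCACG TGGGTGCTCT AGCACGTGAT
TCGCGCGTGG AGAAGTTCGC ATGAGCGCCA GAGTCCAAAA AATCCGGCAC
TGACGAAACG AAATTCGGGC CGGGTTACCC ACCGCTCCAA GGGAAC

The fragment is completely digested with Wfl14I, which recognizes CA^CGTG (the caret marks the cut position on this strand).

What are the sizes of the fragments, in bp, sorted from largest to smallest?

102, 54, 24, 16 bp

Wfl14I sites (CACGTG) start at positions 53, 77, 93.
Wfl14I cuts after base 2 of each site, so after positions 54, 78, 94.
Linear molecule, 3 cuts → 4 fragments:
  1–54 → 54 bp
  55–78 → 24 bp
  79–94 → 16 bp
  95–196 → 102 bp
Sorted largest to smallest: 102, 54, 24, 16 bp.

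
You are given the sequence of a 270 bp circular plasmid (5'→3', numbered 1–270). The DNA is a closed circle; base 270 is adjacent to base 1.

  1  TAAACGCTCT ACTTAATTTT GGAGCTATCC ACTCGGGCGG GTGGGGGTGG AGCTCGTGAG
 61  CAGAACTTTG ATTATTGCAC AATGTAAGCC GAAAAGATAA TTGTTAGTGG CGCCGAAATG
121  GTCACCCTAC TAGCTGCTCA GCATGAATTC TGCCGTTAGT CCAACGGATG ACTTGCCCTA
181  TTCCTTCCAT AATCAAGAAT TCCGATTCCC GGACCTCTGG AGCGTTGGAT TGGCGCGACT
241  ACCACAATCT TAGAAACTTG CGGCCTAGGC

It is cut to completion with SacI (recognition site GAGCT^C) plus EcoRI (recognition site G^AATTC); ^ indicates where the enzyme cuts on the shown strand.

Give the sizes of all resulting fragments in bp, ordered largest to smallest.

127, 91, 52 bp

The SacI site (GAGCTC) starts at position 50.
SacI cuts after base 5 of each site (before the last base), so after position 54.
EcoRI sites (GAATTC) start at positions 145, 197.
EcoRI cuts after the first base of each site, so after positions 145, 197.
Combined cut positions: 54, 145, 197.
Circular molecule, 3 cuts → 3 fragments:
  55–145 → 91 bp
  146–197 → 52 bp
  198–270 then 1–54 → 73 + 54 = 127 bp
Sorted largest to smallest: 127, 91, 52 bp.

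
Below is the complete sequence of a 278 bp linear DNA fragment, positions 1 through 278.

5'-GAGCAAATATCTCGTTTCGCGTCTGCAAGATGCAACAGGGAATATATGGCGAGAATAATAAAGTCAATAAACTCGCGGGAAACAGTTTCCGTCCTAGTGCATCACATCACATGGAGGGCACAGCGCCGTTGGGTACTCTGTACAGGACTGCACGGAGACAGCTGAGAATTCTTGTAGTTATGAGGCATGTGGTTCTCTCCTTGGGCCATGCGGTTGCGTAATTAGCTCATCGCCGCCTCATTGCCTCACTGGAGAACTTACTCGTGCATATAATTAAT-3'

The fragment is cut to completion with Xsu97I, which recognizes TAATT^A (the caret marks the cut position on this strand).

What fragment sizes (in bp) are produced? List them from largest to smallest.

223, 52, 3 bp

Xsu97I sites (TAATTA) start at positions 219, 271.
Xsu97I cuts after base 5 of each site (before the last base), so after positions 223, 275.
Linear molecule, 2 cuts → 3 fragments:
  1–223 → 223 bp
  224–275 → 52 bp
  276–278 → 3 bp
Sorted largest to smallest: 223, 52, 3 bp.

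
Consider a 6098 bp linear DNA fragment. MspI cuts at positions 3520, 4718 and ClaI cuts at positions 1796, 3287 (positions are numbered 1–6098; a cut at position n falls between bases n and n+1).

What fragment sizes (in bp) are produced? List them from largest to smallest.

Combined cut positions (sorted): 1796, 3287, 3520, 4718.
Linear molecule, 4 cuts → 5 fragments:
  1796 − 0 = 1796 bp
  3287 − 1796 = 1491 bp
  3520 − 3287 = 233 bp
  4718 − 3520 = 1198 bp
  6098 − 4718 = 1380 bp
Sorted largest to smallest: 1796, 1491, 1380, 1198, 233 bp.

1796, 1491, 1380, 1198, 233 bp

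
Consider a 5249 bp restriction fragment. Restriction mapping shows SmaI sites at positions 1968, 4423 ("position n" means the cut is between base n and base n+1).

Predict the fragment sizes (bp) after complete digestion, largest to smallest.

Linear molecule, 2 cuts → 3 fragments:
  1968 − 0 = 1968 bp
  4423 − 1968 = 2455 bp
  5249 − 4423 = 826 bp
Sorted largest to smallest: 2455, 1968, 826 bp.

2455, 1968, 826 bp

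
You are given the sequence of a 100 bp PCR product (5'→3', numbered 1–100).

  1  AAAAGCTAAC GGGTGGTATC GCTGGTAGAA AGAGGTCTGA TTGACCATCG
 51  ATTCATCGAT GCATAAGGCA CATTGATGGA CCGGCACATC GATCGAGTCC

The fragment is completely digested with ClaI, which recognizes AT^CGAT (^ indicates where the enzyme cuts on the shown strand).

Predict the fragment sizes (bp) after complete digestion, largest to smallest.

ClaI sites (ATCGAT) start at positions 47, 55, 88.
ClaI cuts after base 2 of each site, so after positions 48, 56, 89.
Linear molecule, 3 cuts → 4 fragments:
  1–48 → 48 bp
  49–56 → 8 bp
  57–89 → 33 bp
  90–100 → 11 bp
Sorted largest to smallest: 48, 33, 11, 8 bp.

48, 33, 11, 8 bp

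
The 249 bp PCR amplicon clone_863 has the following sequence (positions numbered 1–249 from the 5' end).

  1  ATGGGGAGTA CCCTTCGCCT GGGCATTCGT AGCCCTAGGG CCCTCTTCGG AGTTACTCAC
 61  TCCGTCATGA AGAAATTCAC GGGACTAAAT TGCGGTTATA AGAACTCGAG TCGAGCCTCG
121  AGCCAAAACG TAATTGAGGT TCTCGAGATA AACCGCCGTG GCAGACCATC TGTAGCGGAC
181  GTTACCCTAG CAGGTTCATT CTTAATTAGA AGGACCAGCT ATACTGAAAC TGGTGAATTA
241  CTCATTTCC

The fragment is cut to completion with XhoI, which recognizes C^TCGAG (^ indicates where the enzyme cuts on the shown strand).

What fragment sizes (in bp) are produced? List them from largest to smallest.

107, 105, 25, 12 bp

XhoI sites (CTCGAG) start at positions 105, 117, 142.
XhoI cuts after the first base of each site, so after positions 105, 117, 142.
Linear molecule, 3 cuts → 4 fragments:
  1–105 → 105 bp
  106–117 → 12 bp
  118–142 → 25 bp
  143–249 → 107 bp
Sorted largest to smallest: 107, 105, 25, 12 bp.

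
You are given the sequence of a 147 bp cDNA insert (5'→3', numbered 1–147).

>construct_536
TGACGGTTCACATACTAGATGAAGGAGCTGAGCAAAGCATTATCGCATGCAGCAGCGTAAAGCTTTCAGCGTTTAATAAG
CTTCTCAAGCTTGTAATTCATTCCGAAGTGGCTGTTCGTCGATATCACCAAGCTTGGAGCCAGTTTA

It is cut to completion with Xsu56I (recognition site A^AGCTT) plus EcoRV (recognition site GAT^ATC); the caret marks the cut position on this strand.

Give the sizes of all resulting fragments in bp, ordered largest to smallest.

60, 36, 18, 17, 9, 7 bp

Xsu56I sites (AAGCTT) start at positions 60, 78, 87, 130.
Xsu56I cuts after the first base of each site, so after positions 60, 78, 87, 130.
The EcoRV site (GATATC) starts at position 121.
EcoRV cuts after base 3 of each site, so after position 123.
Combined cut positions: 60, 78, 87, 123, 130.
Linear molecule, 5 cuts → 6 fragments:
  1–60 → 60 bp
  61–78 → 18 bp
  79–87 → 9 bp
  88–123 → 36 bp
  124–130 → 7 bp
  131–147 → 17 bp
Sorted largest to smallest: 60, 36, 18, 17, 9, 7 bp.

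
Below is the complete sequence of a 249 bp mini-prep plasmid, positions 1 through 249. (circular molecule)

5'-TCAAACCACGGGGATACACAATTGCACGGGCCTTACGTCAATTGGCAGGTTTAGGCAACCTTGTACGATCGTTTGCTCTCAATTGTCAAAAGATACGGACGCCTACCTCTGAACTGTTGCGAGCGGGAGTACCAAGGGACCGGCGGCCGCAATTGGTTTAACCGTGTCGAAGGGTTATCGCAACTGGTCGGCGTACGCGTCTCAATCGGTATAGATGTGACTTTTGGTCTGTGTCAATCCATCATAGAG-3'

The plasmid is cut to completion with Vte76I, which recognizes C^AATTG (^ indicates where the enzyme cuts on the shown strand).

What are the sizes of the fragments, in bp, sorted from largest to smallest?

118, 70, 41, 20 bp

Vte76I sites (CAATTG) start at positions 19, 39, 80, 150.
Vte76I cuts after the first base of each site, so after positions 19, 39, 80, 150.
Circular molecule, 4 cuts → 4 fragments:
  20–39 → 20 bp
  40–80 → 41 bp
  81–150 → 70 bp
  151–249 then 1–19 → 99 + 19 = 118 bp
Sorted largest to smallest: 118, 70, 41, 20 bp.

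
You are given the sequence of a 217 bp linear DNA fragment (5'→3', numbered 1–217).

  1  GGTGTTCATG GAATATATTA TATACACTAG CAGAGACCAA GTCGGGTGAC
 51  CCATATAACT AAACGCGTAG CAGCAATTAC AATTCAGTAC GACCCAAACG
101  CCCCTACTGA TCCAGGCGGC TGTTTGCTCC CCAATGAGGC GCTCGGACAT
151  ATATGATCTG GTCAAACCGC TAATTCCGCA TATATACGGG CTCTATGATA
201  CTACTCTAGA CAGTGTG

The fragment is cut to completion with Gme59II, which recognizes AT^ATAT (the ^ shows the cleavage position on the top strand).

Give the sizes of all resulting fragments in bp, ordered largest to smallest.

136, 36, 31, 14 bp

Gme59II sites (ATATAT) start at positions 13, 149, 180.
Gme59II cuts after base 2 of each site, so after positions 14, 150, 181.
Linear molecule, 3 cuts → 4 fragments:
  1–14 → 14 bp
  15–150 → 136 bp
  151–181 → 31 bp
  182–217 → 36 bp
Sorted largest to smallest: 136, 36, 31, 14 bp.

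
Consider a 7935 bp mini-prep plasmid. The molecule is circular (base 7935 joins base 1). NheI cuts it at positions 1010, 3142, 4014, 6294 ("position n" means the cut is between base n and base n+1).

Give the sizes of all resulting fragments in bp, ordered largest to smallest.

Circular molecule, 4 cuts → 4 fragments:
  3142 − 1010 = 2132 bp
  4014 − 3142 = 872 bp
  6294 − 4014 = 2280 bp
  wrap: 7935 − 6294 + 1010 = 2651 bp
Sorted largest to smallest: 2651, 2280, 2132, 872 bp.

2651, 2280, 2132, 872 bp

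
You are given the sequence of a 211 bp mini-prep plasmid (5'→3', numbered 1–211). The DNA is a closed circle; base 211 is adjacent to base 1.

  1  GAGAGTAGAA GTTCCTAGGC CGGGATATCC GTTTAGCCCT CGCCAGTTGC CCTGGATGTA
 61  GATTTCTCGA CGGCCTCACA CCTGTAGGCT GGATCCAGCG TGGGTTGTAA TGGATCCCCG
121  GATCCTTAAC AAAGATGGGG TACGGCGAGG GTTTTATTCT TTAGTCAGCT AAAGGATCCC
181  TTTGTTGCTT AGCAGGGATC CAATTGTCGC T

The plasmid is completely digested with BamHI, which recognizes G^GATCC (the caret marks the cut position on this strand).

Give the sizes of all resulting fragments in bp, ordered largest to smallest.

BamHI sites (GGATCC) start at positions 91, 112, 120, 174, 196.
BamHI cuts after the first base of each site, so after positions 91, 112, 120, 174, 196.
Circular molecule, 5 cuts → 5 fragments:
  92–112 → 21 bp
  113–120 → 8 bp
  121–174 → 54 bp
  175–196 → 22 bp
  197–211 then 1–91 → 15 + 91 = 106 bp
Sorted largest to smallest: 106, 54, 22, 21, 8 bp.

106, 54, 22, 21, 8 bp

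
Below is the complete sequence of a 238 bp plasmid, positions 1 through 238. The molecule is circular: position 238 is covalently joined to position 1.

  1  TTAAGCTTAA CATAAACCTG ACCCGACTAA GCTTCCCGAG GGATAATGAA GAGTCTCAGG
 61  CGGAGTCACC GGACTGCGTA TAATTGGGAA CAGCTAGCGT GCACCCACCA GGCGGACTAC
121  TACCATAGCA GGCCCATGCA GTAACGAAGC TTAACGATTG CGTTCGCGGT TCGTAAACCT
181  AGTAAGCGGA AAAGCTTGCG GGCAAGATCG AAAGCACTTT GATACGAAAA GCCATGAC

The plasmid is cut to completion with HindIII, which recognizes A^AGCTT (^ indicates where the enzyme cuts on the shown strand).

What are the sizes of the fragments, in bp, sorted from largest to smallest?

118, 49, 45, 26 bp

HindIII sites (AAGCTT) start at positions 3, 29, 147, 192.
HindIII cuts after the first base of each site, so after positions 3, 29, 147, 192.
Circular molecule, 4 cuts → 4 fragments:
  4–29 → 26 bp
  30–147 → 118 bp
  148–192 → 45 bp
  193–238 then 1–3 → 46 + 3 = 49 bp
Sorted largest to smallest: 118, 49, 45, 26 bp.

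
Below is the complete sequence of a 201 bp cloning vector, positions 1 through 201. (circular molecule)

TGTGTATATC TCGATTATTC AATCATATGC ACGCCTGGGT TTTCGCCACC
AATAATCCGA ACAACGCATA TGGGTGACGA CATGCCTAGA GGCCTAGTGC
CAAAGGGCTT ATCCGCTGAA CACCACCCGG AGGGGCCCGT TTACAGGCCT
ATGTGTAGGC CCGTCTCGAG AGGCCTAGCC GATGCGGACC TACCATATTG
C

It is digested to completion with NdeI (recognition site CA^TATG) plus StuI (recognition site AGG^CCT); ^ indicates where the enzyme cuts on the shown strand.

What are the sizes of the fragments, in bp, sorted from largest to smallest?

55, 53, 43, 26, 24 bp

NdeI sites (CATATG) start at positions 24, 67.
NdeI cuts after base 2 of each site, so after positions 25, 68.
StuI sites (AGGCCT) start at positions 90, 145, 171.
StuI cuts after base 3 of each site, so after positions 92, 147, 173.
Combined cut positions: 25, 68, 92, 147, 173.
Circular molecule, 5 cuts → 5 fragments:
  26–68 → 43 bp
  69–92 → 24 bp
  93–147 → 55 bp
  148–173 → 26 bp
  174–201 then 1–25 → 28 + 25 = 53 bp
Sorted largest to smallest: 55, 53, 43, 26, 24 bp.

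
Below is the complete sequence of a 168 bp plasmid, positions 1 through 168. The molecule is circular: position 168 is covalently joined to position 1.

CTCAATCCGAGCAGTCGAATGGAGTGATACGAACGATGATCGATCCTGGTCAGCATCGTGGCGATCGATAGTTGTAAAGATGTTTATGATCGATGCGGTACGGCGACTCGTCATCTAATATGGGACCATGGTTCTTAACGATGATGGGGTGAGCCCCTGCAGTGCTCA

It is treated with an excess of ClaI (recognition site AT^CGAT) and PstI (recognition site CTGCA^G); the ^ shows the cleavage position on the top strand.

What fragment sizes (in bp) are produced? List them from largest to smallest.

71, 47, 25, 25 bp

ClaI sites (ATCGAT) start at positions 39, 64, 89.
ClaI cuts after base 2 of each site, so after positions 40, 65, 90.
The PstI site (CTGCAG) starts at position 157.
PstI cuts after base 5 of each site (before the last base), so after position 161.
Combined cut positions: 40, 65, 90, 161.
Circular molecule, 4 cuts → 4 fragments:
  41–65 → 25 bp
  66–90 → 25 bp
  91–161 → 71 bp
  162–168 then 1–40 → 7 + 40 = 47 bp
Sorted largest to smallest: 71, 47, 25, 25 bp.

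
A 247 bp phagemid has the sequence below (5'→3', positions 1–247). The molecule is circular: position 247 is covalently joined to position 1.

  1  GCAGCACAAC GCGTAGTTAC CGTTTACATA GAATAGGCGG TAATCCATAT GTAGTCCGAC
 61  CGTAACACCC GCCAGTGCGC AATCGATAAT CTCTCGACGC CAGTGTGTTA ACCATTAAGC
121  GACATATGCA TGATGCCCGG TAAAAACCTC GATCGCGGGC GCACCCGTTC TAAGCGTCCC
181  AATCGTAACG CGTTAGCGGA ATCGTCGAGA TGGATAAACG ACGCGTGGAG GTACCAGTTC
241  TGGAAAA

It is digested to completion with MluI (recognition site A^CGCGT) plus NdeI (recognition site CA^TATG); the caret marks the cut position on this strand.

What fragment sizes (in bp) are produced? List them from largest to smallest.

77, 64, 38, 35, 33 bp

MluI sites (ACGCGT) start at positions 9, 188, 221.
MluI cuts after the first base of each site, so after positions 9, 188, 221.
NdeI sites (CATATG) start at positions 46, 123.
NdeI cuts after base 2 of each site, so after positions 47, 124.
Combined cut positions: 9, 47, 124, 188, 221.
Circular molecule, 5 cuts → 5 fragments:
  10–47 → 38 bp
  48–124 → 77 bp
  125–188 → 64 bp
  189–221 → 33 bp
  222–247 then 1–9 → 26 + 9 = 35 bp
Sorted largest to smallest: 77, 64, 38, 35, 33 bp.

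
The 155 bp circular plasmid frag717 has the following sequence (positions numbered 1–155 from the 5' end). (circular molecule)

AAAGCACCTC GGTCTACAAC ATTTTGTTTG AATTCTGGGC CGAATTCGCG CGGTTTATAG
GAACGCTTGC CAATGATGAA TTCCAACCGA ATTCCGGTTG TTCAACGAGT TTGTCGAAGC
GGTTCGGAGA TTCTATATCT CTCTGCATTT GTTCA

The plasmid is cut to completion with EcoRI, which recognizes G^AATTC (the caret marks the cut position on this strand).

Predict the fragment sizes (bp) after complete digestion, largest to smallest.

EcoRI sites (GAATTC) start at positions 30, 42, 78, 89.
EcoRI cuts after the first base of each site, so after positions 30, 42, 78, 89.
Circular molecule, 4 cuts → 4 fragments:
  31–42 → 12 bp
  43–78 → 36 bp
  79–89 → 11 bp
  90–155 then 1–30 → 66 + 30 = 96 bp
Sorted largest to smallest: 96, 36, 12, 11 bp.

96, 36, 12, 11 bp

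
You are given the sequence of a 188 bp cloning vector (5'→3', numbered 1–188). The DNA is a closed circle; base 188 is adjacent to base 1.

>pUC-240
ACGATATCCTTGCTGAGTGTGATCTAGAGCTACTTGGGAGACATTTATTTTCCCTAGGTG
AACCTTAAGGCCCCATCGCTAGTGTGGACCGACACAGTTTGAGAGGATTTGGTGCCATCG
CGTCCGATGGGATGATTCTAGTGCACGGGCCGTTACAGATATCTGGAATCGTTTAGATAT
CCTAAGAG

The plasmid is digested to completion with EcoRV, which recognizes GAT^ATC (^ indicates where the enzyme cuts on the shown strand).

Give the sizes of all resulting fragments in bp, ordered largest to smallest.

155, 18, 15 bp

EcoRV sites (GATATC) start at positions 3, 158, 176.
EcoRV cuts after base 3 of each site, so after positions 5, 160, 178.
Circular molecule, 3 cuts → 3 fragments:
  6–160 → 155 bp
  161–178 → 18 bp
  179–188 then 1–5 → 10 + 5 = 15 bp
Sorted largest to smallest: 155, 18, 15 bp.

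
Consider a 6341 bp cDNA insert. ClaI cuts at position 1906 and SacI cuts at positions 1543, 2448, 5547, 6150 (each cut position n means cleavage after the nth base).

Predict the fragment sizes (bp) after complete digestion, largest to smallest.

3099, 1543, 603, 542, 363, 191 bp

Combined cut positions (sorted): 1543, 1906, 2448, 5547, 6150.
Linear molecule, 5 cuts → 6 fragments:
  1543 − 0 = 1543 bp
  1906 − 1543 = 363 bp
  2448 − 1906 = 542 bp
  5547 − 2448 = 3099 bp
  6150 − 5547 = 603 bp
  6341 − 6150 = 191 bp
Sorted largest to smallest: 3099, 1543, 603, 542, 363, 191 bp.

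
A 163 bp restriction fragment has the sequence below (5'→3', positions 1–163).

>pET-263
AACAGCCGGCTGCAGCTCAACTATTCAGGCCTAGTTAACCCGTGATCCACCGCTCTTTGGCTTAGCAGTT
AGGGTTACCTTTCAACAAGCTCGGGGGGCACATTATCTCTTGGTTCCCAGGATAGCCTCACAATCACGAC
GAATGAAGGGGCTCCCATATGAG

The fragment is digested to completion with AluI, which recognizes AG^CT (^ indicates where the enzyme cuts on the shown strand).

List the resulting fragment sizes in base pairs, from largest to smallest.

AluI sites (AGCT) start at positions 14, 88.
AluI cuts after base 2 of each site, so after positions 15, 89.
Linear molecule, 2 cuts → 3 fragments:
  1–15 → 15 bp
  16–89 → 74 bp
  90–163 → 74 bp
Sorted largest to smallest: 74, 74, 15 bp.

74, 74, 15 bp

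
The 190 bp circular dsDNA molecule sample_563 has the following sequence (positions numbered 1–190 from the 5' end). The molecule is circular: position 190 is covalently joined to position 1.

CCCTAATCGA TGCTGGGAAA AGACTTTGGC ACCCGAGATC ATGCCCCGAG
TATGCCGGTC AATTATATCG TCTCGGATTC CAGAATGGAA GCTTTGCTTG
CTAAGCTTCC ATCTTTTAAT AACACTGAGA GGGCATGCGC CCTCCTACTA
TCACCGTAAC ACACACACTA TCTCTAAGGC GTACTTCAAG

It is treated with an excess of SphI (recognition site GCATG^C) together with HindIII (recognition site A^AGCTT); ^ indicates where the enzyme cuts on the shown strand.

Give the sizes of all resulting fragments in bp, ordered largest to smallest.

142, 34, 14 bp

The SphI site (GCATGC) starts at position 133.
SphI cuts after base 5 of each site (before the last base), so after position 137.
HindIII sites (AAGCTT) start at positions 89, 103.
HindIII cuts after the first base of each site, so after positions 89, 103.
Combined cut positions: 89, 103, 137.
Circular molecule, 3 cuts → 3 fragments:
  90–103 → 14 bp
  104–137 → 34 bp
  138–190 then 1–89 → 53 + 89 = 142 bp
Sorted largest to smallest: 142, 34, 14 bp.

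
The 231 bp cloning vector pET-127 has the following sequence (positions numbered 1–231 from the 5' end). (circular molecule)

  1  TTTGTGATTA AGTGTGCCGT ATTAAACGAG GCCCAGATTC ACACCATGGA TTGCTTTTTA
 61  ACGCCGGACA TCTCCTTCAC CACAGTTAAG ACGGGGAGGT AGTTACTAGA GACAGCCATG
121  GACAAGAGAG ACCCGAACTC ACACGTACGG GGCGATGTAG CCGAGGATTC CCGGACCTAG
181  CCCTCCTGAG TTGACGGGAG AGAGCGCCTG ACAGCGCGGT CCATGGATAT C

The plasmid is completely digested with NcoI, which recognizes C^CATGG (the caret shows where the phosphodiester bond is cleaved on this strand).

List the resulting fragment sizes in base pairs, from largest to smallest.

NcoI sites (CCATGG) start at positions 44, 116, 221.
NcoI cuts after the first base of each site, so after positions 44, 116, 221.
Circular molecule, 3 cuts → 3 fragments:
  45–116 → 72 bp
  117–221 → 105 bp
  222–231 then 1–44 → 10 + 44 = 54 bp
Sorted largest to smallest: 105, 72, 54 bp.

105, 72, 54 bp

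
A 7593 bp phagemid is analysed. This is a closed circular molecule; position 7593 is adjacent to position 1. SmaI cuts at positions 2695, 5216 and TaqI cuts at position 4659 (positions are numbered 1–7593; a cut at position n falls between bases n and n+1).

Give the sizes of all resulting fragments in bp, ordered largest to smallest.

5072, 1964, 557 bp

Combined cut positions (sorted): 2695, 4659, 5216.
Circular molecule, 3 cuts → 3 fragments:
  4659 − 2695 = 1964 bp
  5216 − 4659 = 557 bp
  wrap: 7593 − 5216 + 2695 = 5072 bp
Sorted largest to smallest: 5072, 1964, 557 bp.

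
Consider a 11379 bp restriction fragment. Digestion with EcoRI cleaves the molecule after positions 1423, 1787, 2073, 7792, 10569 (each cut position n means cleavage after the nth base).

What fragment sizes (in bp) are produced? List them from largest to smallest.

5719, 2777, 1423, 810, 364, 286 bp

Linear molecule, 5 cuts → 6 fragments:
  1423 − 0 = 1423 bp
  1787 − 1423 = 364 bp
  2073 − 1787 = 286 bp
  7792 − 2073 = 5719 bp
  10569 − 7792 = 2777 bp
  11379 − 10569 = 810 bp
Sorted largest to smallest: 5719, 2777, 1423, 810, 364, 286 bp.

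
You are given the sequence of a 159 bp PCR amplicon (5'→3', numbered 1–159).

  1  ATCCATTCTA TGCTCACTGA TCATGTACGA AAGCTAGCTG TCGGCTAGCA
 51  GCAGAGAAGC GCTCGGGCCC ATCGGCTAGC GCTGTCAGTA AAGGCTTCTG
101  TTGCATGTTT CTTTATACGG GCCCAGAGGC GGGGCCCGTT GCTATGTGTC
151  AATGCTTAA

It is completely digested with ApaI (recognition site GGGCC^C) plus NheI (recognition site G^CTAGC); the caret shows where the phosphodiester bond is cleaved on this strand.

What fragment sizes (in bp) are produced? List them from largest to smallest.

ApaI sites (GGGCCC) start at positions 65, 119, 132.
ApaI cuts after base 5 of each site (before the last base), so after positions 69, 123, 136.
NheI sites (GCTAGC) start at positions 33, 44, 75.
NheI cuts after the first base of each site, so after positions 33, 44, 75.
Combined cut positions: 33, 44, 69, 75, 123, 136.
Linear molecule, 6 cuts → 7 fragments:
  1–33 → 33 bp
  34–44 → 11 bp
  45–69 → 25 bp
  70–75 → 6 bp
  76–123 → 48 bp
  124–136 → 13 bp
  137–159 → 23 bp
Sorted largest to smallest: 48, 33, 25, 23, 13, 11, 6 bp.

48, 33, 25, 23, 13, 11, 6 bp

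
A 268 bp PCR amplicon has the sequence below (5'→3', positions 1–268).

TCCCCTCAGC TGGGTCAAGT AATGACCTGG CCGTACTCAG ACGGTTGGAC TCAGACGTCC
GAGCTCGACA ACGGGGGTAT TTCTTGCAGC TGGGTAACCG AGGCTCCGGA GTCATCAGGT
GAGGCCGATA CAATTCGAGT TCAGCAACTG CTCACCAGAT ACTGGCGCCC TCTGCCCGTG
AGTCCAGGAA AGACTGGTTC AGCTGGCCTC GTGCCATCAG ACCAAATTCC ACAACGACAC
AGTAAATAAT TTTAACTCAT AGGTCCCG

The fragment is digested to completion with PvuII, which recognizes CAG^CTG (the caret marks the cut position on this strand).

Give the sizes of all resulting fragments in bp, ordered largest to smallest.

113, 80, 66, 9 bp

PvuII sites (CAGCTG) start at positions 7, 87, 200.
PvuII cuts after base 3 of each site, so after positions 9, 89, 202.
Linear molecule, 3 cuts → 4 fragments:
  1–9 → 9 bp
  10–89 → 80 bp
  90–202 → 113 bp
  203–268 → 66 bp
Sorted largest to smallest: 113, 80, 66, 9 bp.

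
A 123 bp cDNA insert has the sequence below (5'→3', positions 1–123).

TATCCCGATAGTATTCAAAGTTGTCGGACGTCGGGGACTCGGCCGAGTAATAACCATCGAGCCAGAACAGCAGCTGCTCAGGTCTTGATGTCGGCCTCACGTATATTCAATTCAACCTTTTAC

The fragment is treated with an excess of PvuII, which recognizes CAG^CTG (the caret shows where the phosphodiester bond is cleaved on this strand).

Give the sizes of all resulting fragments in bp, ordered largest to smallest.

73, 50 bp

The PvuII site (CAGCTG) starts at position 71.
PvuII cuts after base 3 of each site, so after position 73.
Linear molecule, 1 cut → 2 fragments:
  1–73 → 73 bp
  74–123 → 50 bp
Sorted largest to smallest: 73, 50 bp.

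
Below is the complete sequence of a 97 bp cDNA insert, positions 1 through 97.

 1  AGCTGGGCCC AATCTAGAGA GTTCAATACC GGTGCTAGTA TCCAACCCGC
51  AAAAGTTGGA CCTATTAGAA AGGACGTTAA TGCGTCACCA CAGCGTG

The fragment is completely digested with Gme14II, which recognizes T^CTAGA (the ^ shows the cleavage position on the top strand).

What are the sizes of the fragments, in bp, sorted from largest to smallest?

The Gme14II site (TCTAGA) starts at position 13.
Gme14II cuts after the first base of each site, so after position 13.
Linear molecule, 1 cut → 2 fragments:
  1–13 → 13 bp
  14–97 → 84 bp
Sorted largest to smallest: 84, 13 bp.

84, 13 bp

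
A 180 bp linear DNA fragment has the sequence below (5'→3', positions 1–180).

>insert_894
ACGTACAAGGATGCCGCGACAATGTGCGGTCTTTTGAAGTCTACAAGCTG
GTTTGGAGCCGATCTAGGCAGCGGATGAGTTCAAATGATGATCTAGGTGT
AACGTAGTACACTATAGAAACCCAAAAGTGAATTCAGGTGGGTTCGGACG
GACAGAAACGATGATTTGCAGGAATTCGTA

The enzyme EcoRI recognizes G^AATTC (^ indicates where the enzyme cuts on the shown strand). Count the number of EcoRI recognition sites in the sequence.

2

GAATTC occurs starting at positions 130, 172.
EcoRI cuts at 2 sites.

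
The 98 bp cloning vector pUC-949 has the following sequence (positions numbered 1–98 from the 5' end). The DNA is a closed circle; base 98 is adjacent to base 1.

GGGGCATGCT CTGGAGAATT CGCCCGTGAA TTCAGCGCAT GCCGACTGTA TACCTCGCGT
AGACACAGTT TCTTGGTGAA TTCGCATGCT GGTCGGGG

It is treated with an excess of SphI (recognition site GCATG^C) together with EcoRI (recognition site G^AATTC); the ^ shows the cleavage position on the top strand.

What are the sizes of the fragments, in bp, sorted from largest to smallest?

37, 18, 13, 12, 10, 8 bp

SphI sites (GCATGC) start at positions 4, 37, 84.
SphI cuts after base 5 of each site (before the last base), so after positions 8, 41, 88.
EcoRI sites (GAATTC) start at positions 16, 28, 78.
EcoRI cuts after the first base of each site, so after positions 16, 28, 78.
Combined cut positions: 8, 16, 28, 41, 78, 88.
Circular molecule, 6 cuts → 6 fragments:
  9–16 → 8 bp
  17–28 → 12 bp
  29–41 → 13 bp
  42–78 → 37 bp
  79–88 → 10 bp
  89–98 then 1–8 → 10 + 8 = 18 bp
Sorted largest to smallest: 37, 18, 13, 12, 10, 8 bp.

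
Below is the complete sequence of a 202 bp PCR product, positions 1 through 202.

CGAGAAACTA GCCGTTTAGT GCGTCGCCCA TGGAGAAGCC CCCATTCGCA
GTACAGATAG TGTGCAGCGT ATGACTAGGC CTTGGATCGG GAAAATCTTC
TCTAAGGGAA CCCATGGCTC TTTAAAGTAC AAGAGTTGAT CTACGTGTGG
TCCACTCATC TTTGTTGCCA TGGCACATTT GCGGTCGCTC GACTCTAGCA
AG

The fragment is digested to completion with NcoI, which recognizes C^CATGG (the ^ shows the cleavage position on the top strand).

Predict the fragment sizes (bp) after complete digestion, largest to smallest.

84, 56, 34, 28 bp

NcoI sites (CCATGG) start at positions 28, 112, 168.
NcoI cuts after the first base of each site, so after positions 28, 112, 168.
Linear molecule, 3 cuts → 4 fragments:
  1–28 → 28 bp
  29–112 → 84 bp
  113–168 → 56 bp
  169–202 → 34 bp
Sorted largest to smallest: 84, 56, 34, 28 bp.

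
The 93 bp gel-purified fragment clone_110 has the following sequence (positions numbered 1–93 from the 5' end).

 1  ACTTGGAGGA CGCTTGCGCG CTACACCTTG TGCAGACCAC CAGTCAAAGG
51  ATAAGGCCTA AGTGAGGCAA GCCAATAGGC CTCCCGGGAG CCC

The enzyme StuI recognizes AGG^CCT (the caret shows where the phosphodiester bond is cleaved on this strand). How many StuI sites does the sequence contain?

2

AGGCCT occurs starting at positions 54, 77.
StuI cuts at 2 sites.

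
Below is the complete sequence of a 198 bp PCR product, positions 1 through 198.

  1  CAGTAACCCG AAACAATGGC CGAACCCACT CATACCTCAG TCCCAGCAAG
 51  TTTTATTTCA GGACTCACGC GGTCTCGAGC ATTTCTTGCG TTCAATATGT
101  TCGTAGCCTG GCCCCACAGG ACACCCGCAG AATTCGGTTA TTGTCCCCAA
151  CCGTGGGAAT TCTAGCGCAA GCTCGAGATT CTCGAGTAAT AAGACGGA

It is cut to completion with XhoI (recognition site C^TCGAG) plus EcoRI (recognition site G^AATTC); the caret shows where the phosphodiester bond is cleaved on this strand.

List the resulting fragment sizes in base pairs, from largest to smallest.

XhoI sites (CTCGAG) start at positions 74, 172, 181.
XhoI cuts after the first base of each site, so after positions 74, 172, 181.
EcoRI sites (GAATTC) start at positions 130, 157.
EcoRI cuts after the first base of each site, so after positions 130, 157.
Combined cut positions: 74, 130, 157, 172, 181.
Linear molecule, 5 cuts → 6 fragments:
  1–74 → 74 bp
  75–130 → 56 bp
  131–157 → 27 bp
  158–172 → 15 bp
  173–181 → 9 bp
  182–198 → 17 bp
Sorted largest to smallest: 74, 56, 27, 17, 15, 9 bp.

74, 56, 27, 17, 15, 9 bp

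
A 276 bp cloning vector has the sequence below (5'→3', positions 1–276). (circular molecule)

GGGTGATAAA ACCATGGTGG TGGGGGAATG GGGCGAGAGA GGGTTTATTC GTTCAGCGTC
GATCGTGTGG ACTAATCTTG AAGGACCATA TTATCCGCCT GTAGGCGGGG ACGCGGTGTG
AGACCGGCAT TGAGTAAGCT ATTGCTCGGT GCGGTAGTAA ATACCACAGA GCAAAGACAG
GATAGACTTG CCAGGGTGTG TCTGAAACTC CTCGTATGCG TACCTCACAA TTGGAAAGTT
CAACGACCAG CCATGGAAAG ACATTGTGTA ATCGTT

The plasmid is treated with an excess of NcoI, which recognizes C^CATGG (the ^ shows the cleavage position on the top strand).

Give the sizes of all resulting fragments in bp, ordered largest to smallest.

239, 37 bp

NcoI sites (CCATGG) start at positions 12, 251.
NcoI cuts after the first base of each site, so after positions 12, 251.
Circular molecule, 2 cuts → 2 fragments:
  13–251 → 239 bp
  252–276 then 1–12 → 25 + 12 = 37 bp
Sorted largest to smallest: 239, 37 bp.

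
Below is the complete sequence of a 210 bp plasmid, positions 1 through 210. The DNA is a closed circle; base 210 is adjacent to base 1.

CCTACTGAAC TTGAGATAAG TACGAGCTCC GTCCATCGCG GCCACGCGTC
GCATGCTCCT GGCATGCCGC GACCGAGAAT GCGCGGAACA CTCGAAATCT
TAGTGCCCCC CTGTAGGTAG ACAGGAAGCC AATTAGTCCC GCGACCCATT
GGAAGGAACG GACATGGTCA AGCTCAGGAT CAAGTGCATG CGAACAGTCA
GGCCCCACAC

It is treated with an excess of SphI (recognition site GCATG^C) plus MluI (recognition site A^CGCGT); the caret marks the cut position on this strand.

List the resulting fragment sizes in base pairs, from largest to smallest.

SphI sites (GCATGC) start at positions 51, 62, 186.
SphI cuts after base 5 of each site (before the last base), so after positions 55, 66, 190.
The MluI site (ACGCGT) starts at position 44.
MluI cuts after the first base of each site, so after position 44.
Combined cut positions: 44, 55, 66, 190.
Circular molecule, 4 cuts → 4 fragments:
  45–55 → 11 bp
  56–66 → 11 bp
  67–190 → 124 bp
  191–210 then 1–44 → 20 + 44 = 64 bp
Sorted largest to smallest: 124, 64, 11, 11 bp.

124, 64, 11, 11 bp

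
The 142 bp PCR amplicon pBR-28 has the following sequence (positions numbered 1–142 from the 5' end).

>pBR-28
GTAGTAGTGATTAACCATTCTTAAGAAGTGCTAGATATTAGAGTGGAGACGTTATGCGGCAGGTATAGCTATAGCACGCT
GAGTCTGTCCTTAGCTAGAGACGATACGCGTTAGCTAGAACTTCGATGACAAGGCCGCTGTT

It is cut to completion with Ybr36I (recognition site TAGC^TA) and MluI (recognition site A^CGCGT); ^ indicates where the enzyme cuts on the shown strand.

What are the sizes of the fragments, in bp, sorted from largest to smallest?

69, 27, 26, 11, 9 bp

Ybr36I sites (TAGCTA) start at positions 66, 92, 112.
Ybr36I cuts after base 4 of each site, so after positions 69, 95, 115.
The MluI site (ACGCGT) starts at position 106.
MluI cuts after the first base of each site, so after position 106.
Combined cut positions: 69, 95, 106, 115.
Linear molecule, 4 cuts → 5 fragments:
  1–69 → 69 bp
  70–95 → 26 bp
  96–106 → 11 bp
  107–115 → 9 bp
  116–142 → 27 bp
Sorted largest to smallest: 69, 27, 26, 11, 9 bp.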